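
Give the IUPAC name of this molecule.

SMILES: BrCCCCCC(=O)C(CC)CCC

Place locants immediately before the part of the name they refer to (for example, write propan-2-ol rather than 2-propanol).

10-bromo-4-ethyldecan-5-one

Counting along the main chain through the carbonyl gives 10 carbons: the parent is decane.
The highest-priority functional group is a ketone (C=O on an internal carbon), so the name ends in -one.
The numbering direction is chosen so that numbering from this end puts the carbonyl group at C-5 rather than C-6.
With this numbering: the carbonyl at C-5; a bromo group at C-10; an ethyl group at C-4.
The substituents are ordered alphabetically, ignoring any di-/tri- multipliers.
Putting it together: 10-bromo-4-ethyldecan-5-one.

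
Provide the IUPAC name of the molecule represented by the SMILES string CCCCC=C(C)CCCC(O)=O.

Counting along the main chain through the –COOH group and the multiple bond gives 10 carbons: the parent is decane.
The principal characteristic group is a carboxylic acid (terminal –COOH), named with the suffix -oic acid.
A C=C double bond in the chain gives the infix -ene-.
Number the chain so that the carboxylic acid carbon is C-1 by definition.
That gives the double bond between C-5 and C-6; a methyl group at C-5.
The name is 5-methyldec-5-enoic acid.

5-methyldec-5-enoic acid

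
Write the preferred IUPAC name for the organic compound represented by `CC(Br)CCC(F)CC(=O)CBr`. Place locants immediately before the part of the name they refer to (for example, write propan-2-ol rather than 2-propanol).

The longest chain bearing the carbonyl is 8 carbons long (octane).
The principal characteristic group is a ketone (C=O on an internal carbon), named with the suffix -one.
The numbering direction is chosen so that numbering from this end puts the carbonyl group at C-2 rather than C-7.
With this numbering: the carbonyl at C-2; bromo groups at C-1 and C-7; a fluoro group at C-4.
The substituents are ordered alphabetically, ignoring any di-/tri- multipliers.
Putting it together: 1,7-dibromo-4-fluorooctan-2-one.

1,7-dibromo-4-fluorooctan-2-one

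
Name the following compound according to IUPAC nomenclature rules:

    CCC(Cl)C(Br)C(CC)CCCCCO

The longest chain bearing the –OH group is 10 carbons long (decane).
An alcohol (–OH) is the principal characteristic group, giving the suffix -ol.
Choose the numbering such that numbering from this end puts the hydroxyl group at C-1 rather than C-10.
This places the hydroxyl at C-1; a bromo group at C-7; a chloro group at C-8; an ethyl group at C-6.
Prefixes are listed alphabetically: bromo, chloro, ethyl.
Putting it together: 7-bromo-8-chloro-6-ethyldecan-1-ol.

7-bromo-8-chloro-6-ethyldecan-1-ol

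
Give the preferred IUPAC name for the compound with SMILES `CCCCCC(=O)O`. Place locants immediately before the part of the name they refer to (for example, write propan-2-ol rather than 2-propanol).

hexanoic acid

The longest chain bearing the –COOH group is 6 carbons long (hexane).
The principal characteristic group is a carboxylic acid (terminal –COOH), named with the suffix -oic acid.
The numbering direction is chosen so that the carboxylic acid carbon is C-1 by definition.
The name is hexanoic acid.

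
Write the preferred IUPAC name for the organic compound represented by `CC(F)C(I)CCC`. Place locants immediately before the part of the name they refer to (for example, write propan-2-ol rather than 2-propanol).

The longest carbon chain is 6 atoms: the parent is hexane.
The numbering direction is chosen so that the substituent locant set {2,3} is lower than {4,5} at the first point of difference.
That gives a fluoro group at C-2; an iodo group at C-3.
Prefixes are listed alphabetically: fluoro, iodo.
The name is 2-fluoro-3-iodohexane.

2-fluoro-3-iodohexane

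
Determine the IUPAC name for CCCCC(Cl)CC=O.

3-chloroheptanal

The longest carbon chain that includes the –CHO group has 7 carbons, so the parent hydride is heptane.
An aldehyde (terminal –CHO) is the principal characteristic group, giving the suffix -al.
Number the chain so that the aldehyde carbon is C-1 by definition.
With this numbering: a chloro group at C-3.
Assembling the pieces gives 3-chloroheptanal.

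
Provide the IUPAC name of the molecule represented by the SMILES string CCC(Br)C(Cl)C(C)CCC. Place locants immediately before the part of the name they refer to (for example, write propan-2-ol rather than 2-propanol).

3-bromo-4-chloro-5-methyloctane

The longest continuous carbon chain has 8 atoms, so the parent hydride is octane.
Choose the numbering such that the substituent locant set {3,4,5} is lower than {4,5,6} at the first point of difference.
This places a bromo group at C-3; a chloro group at C-4; a methyl group at C-5.
Substituent prefixes are cited in alphabetical order (multiplying prefixes like di-/tri- are ignored for ordering).
Assembling the pieces gives 3-bromo-4-chloro-5-methyloctane.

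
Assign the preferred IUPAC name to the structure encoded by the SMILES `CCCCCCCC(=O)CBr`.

The longest carbon chain that includes the carbonyl has 9 carbons, so the parent hydride is nonane.
The highest-priority functional group is a ketone (C=O on an internal carbon), so the name ends in -one.
Number the chain so that numbering from this end puts the carbonyl group at C-2 rather than C-8.
That gives the carbonyl at C-2; a bromo group at C-1.
Putting it together: 1-bromononan-2-one.

1-bromononan-2-one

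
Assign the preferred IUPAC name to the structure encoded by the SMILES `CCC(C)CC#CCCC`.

7-methylnon-4-yne

Counting along the main chain through the multiple bond gives 9 carbons: the parent is nonane.
The chain contains a C≡C triple bond, so the unsaturation ending is -yne.
The numbering direction is chosen so that numbering from this end puts the triple bond at C-4 rather than C-5.
This places the triple bond between C-4 and C-5; a methyl group at C-7.
Putting it together: 7-methylnon-4-yne.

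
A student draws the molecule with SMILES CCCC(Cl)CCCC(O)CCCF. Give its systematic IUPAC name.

8-chloro-1-fluoroundecan-4-ol

Counting along the main chain through the –OH group gives 11 carbons: the parent is undecane.
An alcohol (–OH) is the principal characteristic group, giving the suffix -ol.
The numbering direction is chosen so that numbering from this end puts the hydroxyl group at C-4 rather than C-8.
That gives the hydroxyl at C-4; a chloro group at C-8; a fluoro group at C-1.
Prefixes are listed alphabetically: chloro, fluoro.
Putting it together: 8-chloro-1-fluoroundecan-4-ol.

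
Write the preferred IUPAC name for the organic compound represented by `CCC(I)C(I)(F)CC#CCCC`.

7-fluoro-7,8-diiododec-4-yne

Counting along the main chain through the multiple bond gives 10 carbons: the parent is decane.
There is one C≡C triple bond, indicated by the ending -yne.
Choose the numbering such that numbering from this end puts the triple bond at C-4 rather than C-6.
This places the triple bond between C-4 and C-5; a fluoro group at C-7; iodo groups at C-7 and C-8.
The substituents are ordered alphabetically, ignoring any di-/tri- multipliers.
Assembling the pieces gives 7-fluoro-7,8-diiododec-4-yne.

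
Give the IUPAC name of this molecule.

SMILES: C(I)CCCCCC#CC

The longest chain bearing the multiple bond is 9 carbons long (nonane).
The chain contains a C≡C triple bond, so the unsaturation ending is -yne.
Choose the numbering such that numbering from this end puts the triple bond at C-2 rather than C-7.
With this numbering: the triple bond between C-2 and C-3; an iodo group at C-9.
The name is 9-iodonon-2-yne.

9-iodonon-2-yne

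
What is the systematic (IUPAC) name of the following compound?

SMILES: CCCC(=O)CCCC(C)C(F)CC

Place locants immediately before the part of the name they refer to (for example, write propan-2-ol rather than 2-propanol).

9-fluoro-8-methylundecan-4-one

Counting along the main chain through the carbonyl gives 11 carbons: the parent is undecane.
A ketone (C=O on an internal carbon) is the principal characteristic group, giving the suffix -one.
Choose the numbering such that numbering from this end puts the carbonyl group at C-4 rather than C-8.
With this numbering: the carbonyl at C-4; a fluoro group at C-9; a methyl group at C-8.
The substituents are ordered alphabetically, ignoring any di-/tri- multipliers.
Putting it together: 9-fluoro-8-methylundecan-4-one.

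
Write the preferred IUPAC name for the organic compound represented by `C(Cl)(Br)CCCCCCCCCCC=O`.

The longest chain bearing the –CHO group is 12 carbons long (dodecane).
The highest-priority functional group is an aldehyde (terminal –CHO), so the name ends in -al.
Number the chain so that the aldehyde carbon is C-1 by definition.
That gives a bromo group at C-12; a chloro group at C-12.
Prefixes are listed alphabetically: bromo, chloro.
Putting it together: 12-bromo-12-chlorododecanal.

12-bromo-12-chlorododecanal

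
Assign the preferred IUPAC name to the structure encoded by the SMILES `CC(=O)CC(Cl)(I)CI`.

4-chloro-4,5-diiodopentan-2-one

Counting along the main chain through the carbonyl gives 5 carbons: the parent is pentane.
The highest-priority functional group is a ketone (C=O on an internal carbon), so the name ends in -one.
Number the chain so that numbering from this end puts the carbonyl group at C-2 rather than C-4.
With this numbering: the carbonyl at C-2; a chloro group at C-4; iodo groups at C-4 and C-5.
Substituent prefixes are cited in alphabetical order (multiplying prefixes like di-/tri- are ignored for ordering).
The name is 4-chloro-4,5-diiodopentan-2-one.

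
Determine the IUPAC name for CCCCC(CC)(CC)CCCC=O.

5,5-diethylnonanal

Counting along the main chain through the –CHO group gives 9 carbons: the parent is nonane.
The principal characteristic group is an aldehyde (terminal –CHO), named with the suffix -al.
Number the chain so that the aldehyde carbon is C-1 by definition.
This places two ethyl groups at C-5.
The name is 5,5-diethylnonanal.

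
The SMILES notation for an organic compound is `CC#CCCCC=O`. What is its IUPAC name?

Counting along the main chain through the –CHO group and the multiple bond gives 7 carbons: the parent is heptane.
The highest-priority functional group is an aldehyde (terminal –CHO), so the name ends in -al.
The chain contains a C≡C triple bond, so the unsaturation ending is -yne.
The numbering direction is chosen so that the aldehyde carbon is C-1 by definition.
With this numbering: the triple bond between C-5 and C-6.
Putting it together: hept-5-ynal.

hept-5-ynal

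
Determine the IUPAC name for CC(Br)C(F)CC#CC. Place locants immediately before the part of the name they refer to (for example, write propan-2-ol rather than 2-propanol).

6-bromo-5-fluorohept-2-yne

The longest chain bearing the multiple bond is 7 carbons long (heptane).
A C≡C triple bond in the chain gives the infix -yne-.
The numbering direction is chosen so that numbering from this end puts the triple bond at C-2 rather than C-5.
This places the triple bond between C-2 and C-3; a bromo group at C-6; a fluoro group at C-5.
The substituents are ordered alphabetically, ignoring any di-/tri- multipliers.
The name is 6-bromo-5-fluorohept-2-yne.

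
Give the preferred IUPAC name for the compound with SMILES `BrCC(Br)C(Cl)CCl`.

The parent chain contains 4 carbons (butane).
The numbering direction is chosen so that the locant sets are identical either way, so the alphabetically earlier bromo substituent takes the lower locants ({1,2} rather than {3,4}, first differing at 1 vs 3).
This places bromo groups at C-1 and C-2; chloro groups at C-3 and C-4.
Prefixes are listed alphabetically: bromo, chloro.
Assembling the pieces gives 1,2-dibromo-3,4-dichlorobutane.

1,2-dibromo-3,4-dichlorobutane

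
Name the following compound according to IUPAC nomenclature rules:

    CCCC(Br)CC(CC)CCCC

4-bromo-6-ethyldecane

The longest continuous carbon chain has 10 atoms, so the parent hydride is decane.
Number the chain so that the substituent locant set {4,6} is lower than {5,7} at the first point of difference.
That gives a bromo group at C-4; an ethyl group at C-6.
Substituent prefixes are cited in alphabetical order (multiplying prefixes like di-/tri- are ignored for ordering).
The name is 4-bromo-6-ethyldecane.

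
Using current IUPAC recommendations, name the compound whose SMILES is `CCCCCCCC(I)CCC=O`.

4-iodoundecanal

The longest chain bearing the –CHO group is 11 carbons long (undecane).
The principal characteristic group is an aldehyde (terminal –CHO), named with the suffix -al.
The numbering direction is chosen so that the aldehyde carbon is C-1 by definition.
This places an iodo group at C-4.
Putting it together: 4-iodoundecanal.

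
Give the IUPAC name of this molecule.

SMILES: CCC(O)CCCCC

octan-3-ol

Counting along the main chain through the –OH group gives 8 carbons: the parent is octane.
The principal characteristic group is an alcohol (–OH), named with the suffix -ol.
Choose the numbering such that numbering from this end puts the hydroxyl group at C-3 rather than C-6.
This places the hydroxyl at C-3.
Assembling the pieces gives octan-3-ol.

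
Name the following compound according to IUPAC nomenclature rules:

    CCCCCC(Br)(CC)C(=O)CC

4-bromo-4-ethylnonan-3-one

The longest carbon chain that includes the carbonyl has 9 carbons, so the parent hydride is nonane.
A ketone (C=O on an internal carbon) is the principal characteristic group, giving the suffix -one.
Number the chain so that numbering from this end puts the carbonyl group at C-3 rather than C-7.
With this numbering: the carbonyl at C-3; a bromo group at C-4; an ethyl group at C-4.
Prefixes are listed alphabetically: bromo, ethyl.
The name is 4-bromo-4-ethylnonan-3-one.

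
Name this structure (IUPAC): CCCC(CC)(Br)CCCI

4-bromo-4-ethyl-1-iodoheptane

The parent chain contains 7 carbons (heptane).
The numbering direction is chosen so that the substituent locant set {1,4,4} is lower than {4,4,7} at the first point of difference.
This places a bromo group at C-4; an ethyl group at C-4; an iodo group at C-1.
The substituents are ordered alphabetically, ignoring any di-/tri- multipliers.
Putting it together: 4-bromo-4-ethyl-1-iodoheptane.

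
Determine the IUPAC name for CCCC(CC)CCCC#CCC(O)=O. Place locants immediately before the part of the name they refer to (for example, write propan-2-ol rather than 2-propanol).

Counting along the main chain through the –COOH group and the multiple bond gives 11 carbons: the parent is undecane.
The highest-priority functional group is a carboxylic acid (terminal –COOH), so the name ends in -oic acid.
The chain contains a C≡C triple bond, so the unsaturation ending is -yne.
Choose the numbering such that the carboxylic acid carbon is C-1 by definition.
This places the triple bond between C-3 and C-4; an ethyl group at C-8.
Assembling the pieces gives 8-ethylundec-3-ynoic acid.

8-ethylundec-3-ynoic acid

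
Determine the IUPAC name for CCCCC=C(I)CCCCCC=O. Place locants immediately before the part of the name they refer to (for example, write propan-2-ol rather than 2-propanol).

7-iodododec-7-enal

Counting along the main chain through the –CHO group and the multiple bond gives 12 carbons: the parent is dodecane.
An aldehyde (terminal –CHO) is the principal characteristic group, giving the suffix -al.
The chain contains a C=C double bond, so the unsaturation ending is -ene.
Number the chain so that the aldehyde carbon is C-1 by definition.
This places the double bond between C-7 and C-8; an iodo group at C-7.
Putting it together: 7-iodododec-7-enal.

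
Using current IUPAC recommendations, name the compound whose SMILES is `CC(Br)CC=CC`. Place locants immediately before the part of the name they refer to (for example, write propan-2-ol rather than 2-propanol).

The longest chain bearing the multiple bond is 6 carbons long (hexane).
There is one C=C double bond, indicated by the ending -ene.
Number the chain so that numbering from this end puts the double bond at C-2 rather than C-4.
This places the double bond between C-2 and C-3; a bromo group at C-5.
The name is 5-bromohex-2-ene.

5-bromohex-2-ene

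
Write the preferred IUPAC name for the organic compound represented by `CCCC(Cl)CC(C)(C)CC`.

5-chloro-3,3-dimethyloctane

The longest continuous carbon chain has 8 atoms, so the parent hydride is octane.
Number the chain so that the substituent locant set {3,3,5} is lower than {4,6,6} at the first point of difference.
With this numbering: a chloro group at C-5; two methyl groups at C-3.
Prefixes are listed alphabetically: chloro, methyl.
Putting it together: 5-chloro-3,3-dimethyloctane.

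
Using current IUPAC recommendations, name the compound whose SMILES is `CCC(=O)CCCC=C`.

oct-7-en-3-one

The longest chain bearing the carbonyl and the multiple bond is 8 carbons long (octane).
The highest-priority functional group is a ketone (C=O on an internal carbon), so the name ends in -one.
There is one C=C double bond, indicated by the ending -ene.
Number the chain so that numbering from this end puts the carbonyl group at C-3 rather than C-6.
With this numbering: the carbonyl at C-3; the double bond between C-7 and C-8.
The name is oct-7-en-3-one.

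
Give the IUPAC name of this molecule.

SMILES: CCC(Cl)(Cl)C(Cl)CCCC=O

Counting along the main chain through the –CHO group gives 8 carbons: the parent is octane.
The highest-priority functional group is an aldehyde (terminal –CHO), so the name ends in -al.
Choose the numbering such that the aldehyde carbon is C-1 by definition.
With this numbering: chloro groups at C-5 and C-6 (×2).
The name is 5,6,6-trichlorooctanal.

5,6,6-trichlorooctanal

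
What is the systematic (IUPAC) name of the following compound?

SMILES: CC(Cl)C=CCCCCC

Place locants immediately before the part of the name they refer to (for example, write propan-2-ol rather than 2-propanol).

2-chloronon-3-ene

The longest carbon chain that includes the multiple bond has 9 carbons, so the parent hydride is nonane.
A C=C double bond in the chain gives the infix -ene-.
Choose the numbering such that numbering from this end puts the double bond at C-3 rather than C-6.
That gives the double bond between C-3 and C-4; a chloro group at C-2.
Assembling the pieces gives 2-chloronon-3-ene.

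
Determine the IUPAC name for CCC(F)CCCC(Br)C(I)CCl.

The longest carbon chain is 9 atoms: the parent is nonane.
The numbering direction is chosen so that the substituent locant set {1,2,3,7} is lower than {3,7,8,9} at the first point of difference.
This places a bromo group at C-3; a chloro group at C-1; a fluoro group at C-7; an iodo group at C-2.
Prefixes are listed alphabetically: bromo, chloro, fluoro, iodo.
Assembling the pieces gives 3-bromo-1-chloro-7-fluoro-2-iodononane.

3-bromo-1-chloro-7-fluoro-2-iodononane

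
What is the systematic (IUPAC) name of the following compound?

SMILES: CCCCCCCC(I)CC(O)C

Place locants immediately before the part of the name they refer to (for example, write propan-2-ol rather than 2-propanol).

4-iodoundecan-2-ol

The longest chain bearing the –OH group is 11 carbons long (undecane).
The principal characteristic group is an alcohol (–OH), named with the suffix -ol.
The numbering direction is chosen so that numbering from this end puts the hydroxyl group at C-2 rather than C-10.
That gives the hydroxyl at C-2; an iodo group at C-4.
Assembling the pieces gives 4-iodoundecan-2-ol.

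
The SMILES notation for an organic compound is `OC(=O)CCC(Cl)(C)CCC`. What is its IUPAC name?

The longest carbon chain that includes the –COOH group has 7 carbons, so the parent hydride is heptane.
A carboxylic acid (terminal –COOH) is the principal characteristic group, giving the suffix -oic acid.
Number the chain so that the carboxylic acid carbon is C-1 by definition.
This places a chloro group at C-4; a methyl group at C-4.
The substituents are ordered alphabetically, ignoring any di-/tri- multipliers.
Putting it together: 4-chloro-4-methylheptanoic acid.

4-chloro-4-methylheptanoic acid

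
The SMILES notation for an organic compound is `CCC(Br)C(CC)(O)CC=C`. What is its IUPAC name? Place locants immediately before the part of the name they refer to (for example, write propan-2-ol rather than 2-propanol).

Counting along the main chain through the –OH group and the multiple bond gives 7 carbons: the parent is heptane.
The principal characteristic group is an alcohol (–OH), named with the suffix -ol.
A C=C double bond in the chain gives the infix -ene-.
Number the chain so that numbering from this end puts the double bond at C-1 rather than C-6.
That gives the hydroxyl at C-4; the double bond between C-1 and C-2; a bromo group at C-5; an ethyl group at C-4.
Prefixes are listed alphabetically: bromo, ethyl.
The name is 5-bromo-4-ethylhept-1-en-4-ol.

5-bromo-4-ethylhept-1-en-4-ol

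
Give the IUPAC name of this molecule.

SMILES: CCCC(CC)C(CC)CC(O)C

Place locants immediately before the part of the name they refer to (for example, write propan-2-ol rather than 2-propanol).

4,5-diethyloctan-2-ol

Counting along the main chain through the –OH group gives 8 carbons: the parent is octane.
The principal characteristic group is an alcohol (–OH), named with the suffix -ol.
Number the chain so that numbering from this end puts the hydroxyl group at C-2 rather than C-7.
This places the hydroxyl at C-2; ethyl groups at C-4 and C-5.
Assembling the pieces gives 4,5-diethyloctan-2-ol.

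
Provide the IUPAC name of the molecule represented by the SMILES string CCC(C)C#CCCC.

3-methyloct-4-yne

The longest chain bearing the multiple bond is 8 carbons long (octane).
There is one C≡C triple bond, indicated by the ending -yne.
Choose the numbering such that the substituent locant set {3} is lower than {6} at the first point of difference.
With this numbering: the triple bond between C-4 and C-5; a methyl group at C-3.
The name is 3-methyloct-4-yne.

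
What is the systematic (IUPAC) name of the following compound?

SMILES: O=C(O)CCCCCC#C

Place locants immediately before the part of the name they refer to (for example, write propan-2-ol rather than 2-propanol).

oct-7-ynoic acid

The longest carbon chain that includes the –COOH group and the multiple bond has 8 carbons, so the parent hydride is octane.
The highest-priority functional group is a carboxylic acid (terminal –COOH), so the name ends in -oic acid.
The chain contains a C≡C triple bond, so the unsaturation ending is -yne.
The numbering direction is chosen so that the carboxylic acid carbon is C-1 by definition.
With this numbering: the triple bond between C-7 and C-8.
Putting it together: oct-7-ynoic acid.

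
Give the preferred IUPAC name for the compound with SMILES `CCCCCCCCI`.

The longest carbon chain is 8 atoms: the parent is octane.
Choose the numbering such that the substituent locant set {1} is lower than {8} at the first point of difference.
That gives an iodo group at C-1.
Assembling the pieces gives 1-iodooctane.

1-iodooctane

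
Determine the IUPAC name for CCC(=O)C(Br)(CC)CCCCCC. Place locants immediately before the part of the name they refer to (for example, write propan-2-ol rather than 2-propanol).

The longest carbon chain that includes the carbonyl has 10 carbons, so the parent hydride is decane.
The highest-priority functional group is a ketone (C=O on an internal carbon), so the name ends in -one.
Number the chain so that numbering from this end puts the carbonyl group at C-3 rather than C-8.
This places the carbonyl at C-3; a bromo group at C-4; an ethyl group at C-4.
Substituent prefixes are cited in alphabetical order (multiplying prefixes like di-/tri- are ignored for ordering).
Putting it together: 4-bromo-4-ethyldecan-3-one.

4-bromo-4-ethyldecan-3-one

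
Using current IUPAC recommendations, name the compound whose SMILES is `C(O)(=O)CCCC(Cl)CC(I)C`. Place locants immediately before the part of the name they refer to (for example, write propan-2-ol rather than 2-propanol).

5-chloro-7-iodooctanoic acid

The longest chain bearing the –COOH group is 8 carbons long (octane).
The highest-priority functional group is a carboxylic acid (terminal –COOH), so the name ends in -oic acid.
Number the chain so that the carboxylic acid carbon is C-1 by definition.
This places a chloro group at C-5; an iodo group at C-7.
Prefixes are listed alphabetically: chloro, iodo.
The name is 5-chloro-7-iodooctanoic acid.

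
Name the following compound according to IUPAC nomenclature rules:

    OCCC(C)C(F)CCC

4-fluoro-3-methylheptan-1-ol

The longest carbon chain that includes the –OH group has 7 carbons, so the parent hydride is heptane.
The highest-priority functional group is an alcohol (–OH), so the name ends in -ol.
Number the chain so that numbering from this end puts the hydroxyl group at C-1 rather than C-7.
That gives the hydroxyl at C-1; a fluoro group at C-4; a methyl group at C-3.
Prefixes are listed alphabetically: fluoro, methyl.
Assembling the pieces gives 4-fluoro-3-methylheptan-1-ol.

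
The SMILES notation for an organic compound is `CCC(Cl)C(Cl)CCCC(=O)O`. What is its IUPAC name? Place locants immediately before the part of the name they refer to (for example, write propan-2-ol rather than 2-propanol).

5,6-dichlorooctanoic acid

The longest carbon chain that includes the –COOH group has 8 carbons, so the parent hydride is octane.
The principal characteristic group is a carboxylic acid (terminal –COOH), named with the suffix -oic acid.
Number the chain so that the carboxylic acid carbon is C-1 by definition.
That gives chloro groups at C-5 and C-6.
Putting it together: 5,6-dichlorooctanoic acid.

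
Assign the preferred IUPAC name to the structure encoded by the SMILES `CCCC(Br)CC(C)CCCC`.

The parent chain contains 10 carbons (decane).
Choose the numbering such that the substituent locant set {4,6} is lower than {5,7} at the first point of difference.
With this numbering: a bromo group at C-4; a methyl group at C-6.
The substituents are ordered alphabetically, ignoring any di-/tri- multipliers.
Putting it together: 4-bromo-6-methyldecane.

4-bromo-6-methyldecane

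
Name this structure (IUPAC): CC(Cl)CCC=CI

The longest carbon chain that includes the multiple bond has 6 carbons, so the parent hydride is hexane.
There is one C=C double bond, indicated by the ending -ene.
The numbering direction is chosen so that numbering from this end puts the double bond at C-1 rather than C-5.
This places the double bond between C-1 and C-2; a chloro group at C-5; an iodo group at C-1.
Substituent prefixes are cited in alphabetical order (multiplying prefixes like di-/tri- are ignored for ordering).
The name is 5-chloro-1-iodohex-1-ene.

5-chloro-1-iodohex-1-ene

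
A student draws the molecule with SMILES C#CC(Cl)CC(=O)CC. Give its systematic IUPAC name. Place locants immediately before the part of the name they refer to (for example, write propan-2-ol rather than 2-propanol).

The longest chain bearing the carbonyl and the multiple bond is 7 carbons long (heptane).
The principal characteristic group is a ketone (C=O on an internal carbon), named with the suffix -one.
A C≡C triple bond in the chain gives the infix -yne-.
Choose the numbering such that numbering from this end puts the carbonyl group at C-3 rather than C-5.
That gives the carbonyl at C-3; the triple bond between C-6 and C-7; a chloro group at C-5.
Assembling the pieces gives 5-chlorohept-6-yn-3-one.

5-chlorohept-6-yn-3-one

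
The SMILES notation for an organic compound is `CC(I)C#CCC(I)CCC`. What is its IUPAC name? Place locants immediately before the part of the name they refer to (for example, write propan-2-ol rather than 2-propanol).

2,6-diiodonon-3-yne

Counting along the main chain through the multiple bond gives 9 carbons: the parent is nonane.
There is one C≡C triple bond, indicated by the ending -yne.
The numbering direction is chosen so that numbering from this end puts the triple bond at C-3 rather than C-6.
This places the triple bond between C-3 and C-4; iodo groups at C-2 and C-6.
The name is 2,6-diiodonon-3-yne.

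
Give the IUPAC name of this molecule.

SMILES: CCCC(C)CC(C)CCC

4,6-dimethylnonane

The longest continuous carbon chain has 9 atoms, so the parent hydride is nonane.
Numbering from either end gives identical locants here.
That gives methyl groups at C-4 and C-6.
The name is 4,6-dimethylnonane.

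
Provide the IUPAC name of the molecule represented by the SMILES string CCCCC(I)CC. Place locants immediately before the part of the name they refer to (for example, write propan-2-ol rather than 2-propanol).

The longest continuous carbon chain has 7 atoms, so the parent hydride is heptane.
Choose the numbering such that the substituent locant set {3} is lower than {5} at the first point of difference.
That gives an iodo group at C-3.
Assembling the pieces gives 3-iodoheptane.

3-iodoheptane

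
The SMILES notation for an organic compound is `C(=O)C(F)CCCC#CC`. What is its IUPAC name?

The longest carbon chain that includes the –CHO group and the multiple bond has 8 carbons, so the parent hydride is octane.
The highest-priority functional group is an aldehyde (terminal –CHO), so the name ends in -al.
The chain contains a C≡C triple bond, so the unsaturation ending is -yne.
Number the chain so that the aldehyde carbon is C-1 by definition.
With this numbering: the triple bond between C-6 and C-7; a fluoro group at C-2.
Assembling the pieces gives 2-fluorooct-6-ynal.

2-fluorooct-6-ynal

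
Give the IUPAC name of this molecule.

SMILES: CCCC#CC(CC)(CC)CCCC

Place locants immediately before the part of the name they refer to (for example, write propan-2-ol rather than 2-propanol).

6,6-diethyldec-4-yne

The longest carbon chain that includes the multiple bond has 10 carbons, so the parent hydride is decane.
The chain contains a C≡C triple bond, so the unsaturation ending is -yne.
Choose the numbering such that numbering from this end puts the triple bond at C-4 rather than C-6.
This places the triple bond between C-4 and C-5; two ethyl groups at C-6.
The name is 6,6-diethyldec-4-yne.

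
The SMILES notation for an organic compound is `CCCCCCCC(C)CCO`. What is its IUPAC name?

3-methyldecan-1-ol

The longest carbon chain that includes the –OH group has 10 carbons, so the parent hydride is decane.
The principal characteristic group is an alcohol (–OH), named with the suffix -ol.
Choose the numbering such that numbering from this end puts the hydroxyl group at C-1 rather than C-10.
With this numbering: the hydroxyl at C-1; a methyl group at C-3.
Putting it together: 3-methyldecan-1-ol.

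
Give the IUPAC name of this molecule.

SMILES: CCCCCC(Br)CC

The parent chain contains 8 carbons (octane).
Number the chain so that the substituent locant set {3} is lower than {6} at the first point of difference.
That gives a bromo group at C-3.
Assembling the pieces gives 3-bromooctane.

3-bromooctane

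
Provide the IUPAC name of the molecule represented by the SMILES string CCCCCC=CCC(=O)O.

The longest carbon chain that includes the –COOH group and the multiple bond has 9 carbons, so the parent hydride is nonane.
The highest-priority functional group is a carboxylic acid (terminal –COOH), so the name ends in -oic acid.
There is one C=C double bond, indicated by the ending -ene.
Number the chain so that the carboxylic acid carbon is C-1 by definition.
This places the double bond between C-3 and C-4.
Putting it together: non-3-enoic acid.

non-3-enoic acid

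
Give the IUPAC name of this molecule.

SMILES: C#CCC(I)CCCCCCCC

Counting along the main chain through the multiple bond gives 12 carbons: the parent is dodecane.
There is one C≡C triple bond, indicated by the ending -yne.
Number the chain so that numbering from this end puts the triple bond at C-1 rather than C-11.
That gives the triple bond between C-1 and C-2; an iodo group at C-4.
Assembling the pieces gives 4-iodododec-1-yne.

4-iodododec-1-yne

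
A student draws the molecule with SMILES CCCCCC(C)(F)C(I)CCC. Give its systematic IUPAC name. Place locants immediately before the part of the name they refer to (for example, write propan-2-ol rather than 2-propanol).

The parent chain contains 10 carbons (decane).
The numbering direction is chosen so that the substituent locant set {4,5,5} is lower than {6,6,7} at the first point of difference.
That gives a fluoro group at C-5; an iodo group at C-4; a methyl group at C-5.
The substituents are ordered alphabetically, ignoring any di-/tri- multipliers.
Assembling the pieces gives 5-fluoro-4-iodo-5-methyldecane.

5-fluoro-4-iodo-5-methyldecane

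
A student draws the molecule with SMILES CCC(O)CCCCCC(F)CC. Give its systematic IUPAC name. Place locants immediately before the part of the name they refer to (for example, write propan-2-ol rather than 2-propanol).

9-fluoroundecan-3-ol

Counting along the main chain through the –OH group gives 11 carbons: the parent is undecane.
An alcohol (–OH) is the principal characteristic group, giving the suffix -ol.
The numbering direction is chosen so that numbering from this end puts the hydroxyl group at C-3 rather than C-9.
That gives the hydroxyl at C-3; a fluoro group at C-9.
The name is 9-fluoroundecan-3-ol.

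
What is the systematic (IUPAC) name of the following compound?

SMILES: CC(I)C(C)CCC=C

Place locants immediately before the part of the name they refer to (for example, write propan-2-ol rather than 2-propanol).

The longest chain bearing the multiple bond is 7 carbons long (heptane).
There is one C=C double bond, indicated by the ending -ene.
Choose the numbering such that numbering from this end puts the double bond at C-1 rather than C-6.
That gives the double bond between C-1 and C-2; an iodo group at C-6; a methyl group at C-5.
The substituents are ordered alphabetically, ignoring any di-/tri- multipliers.
The name is 6-iodo-5-methylhept-1-ene.

6-iodo-5-methylhept-1-ene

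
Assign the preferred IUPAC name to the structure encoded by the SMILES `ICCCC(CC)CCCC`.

The longest carbon chain is 8 atoms: the parent is octane.
The numbering direction is chosen so that the substituent locant set {1,4} is lower than {5,8} at the first point of difference.
With this numbering: an ethyl group at C-4; an iodo group at C-1.
Substituent prefixes are cited in alphabetical order (multiplying prefixes like di-/tri- are ignored for ordering).
Putting it together: 4-ethyl-1-iodooctane.

4-ethyl-1-iodooctane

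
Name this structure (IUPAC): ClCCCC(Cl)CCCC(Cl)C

1,4,8-trichlorononane

The longest carbon chain is 9 atoms: the parent is nonane.
The numbering direction is chosen so that the substituent locant set {1,4,8} is lower than {2,6,9} at the first point of difference.
This places chloro groups at C-1 and C-4 and C-8.
The name is 1,4,8-trichlorononane.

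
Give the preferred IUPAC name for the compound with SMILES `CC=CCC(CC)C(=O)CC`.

Counting along the main chain through the carbonyl and the multiple bond gives 8 carbons: the parent is octane.
The highest-priority functional group is a ketone (C=O on an internal carbon), so the name ends in -one.
There is one C=C double bond, indicated by the ending -ene.
Choose the numbering such that numbering from this end puts the carbonyl group at C-3 rather than C-6.
That gives the carbonyl at C-3; the double bond between C-6 and C-7; an ethyl group at C-4.
Putting it together: 4-ethyloct-6-en-3-one.

4-ethyloct-6-en-3-one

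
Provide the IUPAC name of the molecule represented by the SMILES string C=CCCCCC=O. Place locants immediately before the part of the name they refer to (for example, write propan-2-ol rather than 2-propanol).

hept-6-enal

The longest chain bearing the –CHO group and the multiple bond is 7 carbons long (heptane).
The principal characteristic group is an aldehyde (terminal –CHO), named with the suffix -al.
There is one C=C double bond, indicated by the ending -ene.
Choose the numbering such that the aldehyde carbon is C-1 by definition.
That gives the double bond between C-6 and C-7.
Assembling the pieces gives hept-6-enal.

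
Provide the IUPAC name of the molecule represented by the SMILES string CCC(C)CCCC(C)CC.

3,7-dimethylnonane

The longest continuous carbon chain has 9 atoms, so the parent hydride is nonane.
The molecule is symmetric, so either numbering direction gives the same locants.
With this numbering: methyl groups at C-3 and C-7.
The name is 3,7-dimethylnonane.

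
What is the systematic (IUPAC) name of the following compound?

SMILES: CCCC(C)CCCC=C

6-methylnon-1-ene

The longest carbon chain that includes the multiple bond has 9 carbons, so the parent hydride is nonane.
There is one C=C double bond, indicated by the ending -ene.
The numbering direction is chosen so that numbering from this end puts the double bond at C-1 rather than C-8.
This places the double bond between C-1 and C-2; a methyl group at C-6.
The name is 6-methylnon-1-ene.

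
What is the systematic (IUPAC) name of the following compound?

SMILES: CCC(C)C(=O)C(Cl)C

2-chloro-4-methylhexan-3-one

The longest chain bearing the carbonyl is 6 carbons long (hexane).
The highest-priority functional group is a ketone (C=O on an internal carbon), so the name ends in -one.
The numbering direction is chosen so that numbering from this end puts the carbonyl group at C-3 rather than C-4.
This places the carbonyl at C-3; a chloro group at C-2; a methyl group at C-4.
The substituents are ordered alphabetically, ignoring any di-/tri- multipliers.
Putting it together: 2-chloro-4-methylhexan-3-one.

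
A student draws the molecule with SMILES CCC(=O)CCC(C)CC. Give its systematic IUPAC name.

6-methyloctan-3-one

The longest chain bearing the carbonyl is 8 carbons long (octane).
A ketone (C=O on an internal carbon) is the principal characteristic group, giving the suffix -one.
The numbering direction is chosen so that numbering from this end puts the carbonyl group at C-3 rather than C-6.
That gives the carbonyl at C-3; a methyl group at C-6.
The name is 6-methyloctan-3-one.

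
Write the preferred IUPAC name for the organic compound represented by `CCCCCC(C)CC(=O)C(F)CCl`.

The longest chain bearing the carbonyl is 10 carbons long (decane).
The highest-priority functional group is a ketone (C=O on an internal carbon), so the name ends in -one.
The numbering direction is chosen so that numbering from this end puts the carbonyl group at C-3 rather than C-8.
With this numbering: the carbonyl at C-3; a chloro group at C-1; a fluoro group at C-2; a methyl group at C-5.
The substituents are ordered alphabetically, ignoring any di-/tri- multipliers.
Putting it together: 1-chloro-2-fluoro-5-methyldecan-3-one.

1-chloro-2-fluoro-5-methyldecan-3-one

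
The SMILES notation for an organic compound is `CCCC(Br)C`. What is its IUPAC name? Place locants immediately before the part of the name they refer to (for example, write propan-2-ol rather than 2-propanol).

The parent chain contains 5 carbons (pentane).
The numbering direction is chosen so that the substituent locant set {2} is lower than {4} at the first point of difference.
This places a bromo group at C-2.
The name is 2-bromopentane.

2-bromopentane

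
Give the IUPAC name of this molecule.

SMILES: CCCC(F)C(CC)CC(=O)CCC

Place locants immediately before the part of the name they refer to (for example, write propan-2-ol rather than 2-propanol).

The longest carbon chain that includes the carbonyl has 10 carbons, so the parent hydride is decane.
A ketone (C=O on an internal carbon) is the principal characteristic group, giving the suffix -one.
Choose the numbering such that numbering from this end puts the carbonyl group at C-4 rather than C-7.
That gives the carbonyl at C-4; an ethyl group at C-6; a fluoro group at C-7.
Substituent prefixes are cited in alphabetical order (multiplying prefixes like di-/tri- are ignored for ordering).
Assembling the pieces gives 6-ethyl-7-fluorodecan-4-one.

6-ethyl-7-fluorodecan-4-one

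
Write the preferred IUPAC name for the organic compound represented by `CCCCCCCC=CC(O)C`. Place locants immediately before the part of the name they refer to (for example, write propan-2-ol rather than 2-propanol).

undec-3-en-2-ol

The longest carbon chain that includes the –OH group and the multiple bond has 11 carbons, so the parent hydride is undecane.
The principal characteristic group is an alcohol (–OH), named with the suffix -ol.
A C=C double bond in the chain gives the infix -ene-.
The numbering direction is chosen so that numbering from this end puts the hydroxyl group at C-2 rather than C-10.
This places the hydroxyl at C-2; the double bond between C-3 and C-4.
Assembling the pieces gives undec-3-en-2-ol.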